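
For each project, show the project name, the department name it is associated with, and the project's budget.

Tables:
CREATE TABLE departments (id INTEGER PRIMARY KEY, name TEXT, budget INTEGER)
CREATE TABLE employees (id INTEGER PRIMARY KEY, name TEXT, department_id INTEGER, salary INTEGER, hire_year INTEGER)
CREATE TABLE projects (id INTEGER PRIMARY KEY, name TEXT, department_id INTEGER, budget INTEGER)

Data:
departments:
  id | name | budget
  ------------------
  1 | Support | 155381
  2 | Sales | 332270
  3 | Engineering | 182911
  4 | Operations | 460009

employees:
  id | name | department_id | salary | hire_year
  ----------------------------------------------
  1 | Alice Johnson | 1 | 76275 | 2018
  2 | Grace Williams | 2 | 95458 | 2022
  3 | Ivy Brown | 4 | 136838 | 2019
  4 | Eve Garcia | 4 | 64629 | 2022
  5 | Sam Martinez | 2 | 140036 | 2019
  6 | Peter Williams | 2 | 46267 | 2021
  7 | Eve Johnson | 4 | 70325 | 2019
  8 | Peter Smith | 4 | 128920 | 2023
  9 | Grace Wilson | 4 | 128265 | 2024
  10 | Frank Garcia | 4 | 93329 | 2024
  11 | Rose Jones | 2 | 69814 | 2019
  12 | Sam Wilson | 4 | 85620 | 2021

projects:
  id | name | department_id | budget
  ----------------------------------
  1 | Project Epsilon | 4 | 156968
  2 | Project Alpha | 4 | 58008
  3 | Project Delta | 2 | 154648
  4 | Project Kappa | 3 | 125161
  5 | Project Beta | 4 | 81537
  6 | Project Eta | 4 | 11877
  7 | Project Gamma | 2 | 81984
SELECT c.name, p.name AS department, c.budget FROM projects c JOIN departments p ON c.department_id = p.id

Execution result:
name | department | budget
Project Epsilon | Operations | 156968
Project Alpha | Operations | 58008
Project Delta | Sales | 154648
Project Kappa | Engineering | 125161
Project Beta | Operations | 81537
Project Eta | Operations | 11877
Project Gamma | Sales | 81984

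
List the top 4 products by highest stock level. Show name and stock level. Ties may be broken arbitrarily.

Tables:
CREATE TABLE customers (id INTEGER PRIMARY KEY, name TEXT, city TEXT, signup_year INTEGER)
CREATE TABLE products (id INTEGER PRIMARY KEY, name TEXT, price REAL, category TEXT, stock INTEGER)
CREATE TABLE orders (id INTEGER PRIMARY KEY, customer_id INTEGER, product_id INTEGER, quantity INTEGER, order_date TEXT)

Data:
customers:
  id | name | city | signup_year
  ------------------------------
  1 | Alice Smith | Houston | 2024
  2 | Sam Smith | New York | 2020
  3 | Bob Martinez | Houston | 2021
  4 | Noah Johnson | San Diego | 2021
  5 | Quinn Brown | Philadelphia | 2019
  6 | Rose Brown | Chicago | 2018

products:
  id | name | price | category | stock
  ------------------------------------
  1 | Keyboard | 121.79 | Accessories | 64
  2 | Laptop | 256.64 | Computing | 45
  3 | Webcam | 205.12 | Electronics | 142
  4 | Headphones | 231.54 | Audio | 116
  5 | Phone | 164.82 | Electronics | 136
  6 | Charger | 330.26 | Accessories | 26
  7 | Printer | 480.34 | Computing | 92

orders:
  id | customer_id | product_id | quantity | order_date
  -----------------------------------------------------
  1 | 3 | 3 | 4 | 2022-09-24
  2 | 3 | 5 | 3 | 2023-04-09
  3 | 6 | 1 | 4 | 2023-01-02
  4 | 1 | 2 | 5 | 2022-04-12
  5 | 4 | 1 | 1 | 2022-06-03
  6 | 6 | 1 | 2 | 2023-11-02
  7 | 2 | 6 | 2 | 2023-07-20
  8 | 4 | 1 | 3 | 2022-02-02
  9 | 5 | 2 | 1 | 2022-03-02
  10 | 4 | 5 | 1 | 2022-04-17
SELECT name, stock FROM products ORDER BY stock DESC LIMIT 4

Execution result:
name | stock
Webcam | 142
Phone | 136
Headphones | 116
Printer | 92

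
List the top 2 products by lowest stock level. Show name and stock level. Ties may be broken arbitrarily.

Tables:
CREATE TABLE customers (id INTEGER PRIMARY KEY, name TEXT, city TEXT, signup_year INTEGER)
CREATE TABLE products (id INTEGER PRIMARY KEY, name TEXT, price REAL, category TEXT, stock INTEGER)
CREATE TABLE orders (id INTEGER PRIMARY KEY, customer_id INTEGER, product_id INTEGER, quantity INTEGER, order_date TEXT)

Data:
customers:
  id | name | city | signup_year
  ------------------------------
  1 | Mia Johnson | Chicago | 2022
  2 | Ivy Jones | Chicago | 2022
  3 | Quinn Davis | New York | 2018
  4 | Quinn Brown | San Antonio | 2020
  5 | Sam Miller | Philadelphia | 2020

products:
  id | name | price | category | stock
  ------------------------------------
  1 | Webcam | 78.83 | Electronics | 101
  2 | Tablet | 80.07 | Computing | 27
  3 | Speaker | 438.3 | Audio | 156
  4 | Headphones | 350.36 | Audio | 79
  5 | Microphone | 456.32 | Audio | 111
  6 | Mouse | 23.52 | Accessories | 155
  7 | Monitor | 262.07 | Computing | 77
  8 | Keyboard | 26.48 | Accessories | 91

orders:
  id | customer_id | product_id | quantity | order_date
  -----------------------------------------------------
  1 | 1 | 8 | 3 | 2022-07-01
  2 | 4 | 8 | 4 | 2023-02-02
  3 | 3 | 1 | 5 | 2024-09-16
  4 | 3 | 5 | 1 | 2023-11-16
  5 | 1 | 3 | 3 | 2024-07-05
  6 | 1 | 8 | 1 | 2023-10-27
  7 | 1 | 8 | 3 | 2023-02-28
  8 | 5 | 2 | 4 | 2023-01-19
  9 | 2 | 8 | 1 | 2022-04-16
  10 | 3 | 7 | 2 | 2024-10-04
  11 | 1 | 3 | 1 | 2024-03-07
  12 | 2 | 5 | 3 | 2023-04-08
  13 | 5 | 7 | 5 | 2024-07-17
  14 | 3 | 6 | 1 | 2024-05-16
SELECT name, stock FROM products ORDER BY stock ASC LIMIT 2

Execution result:
name | stock
Tablet | 27
Monitor | 77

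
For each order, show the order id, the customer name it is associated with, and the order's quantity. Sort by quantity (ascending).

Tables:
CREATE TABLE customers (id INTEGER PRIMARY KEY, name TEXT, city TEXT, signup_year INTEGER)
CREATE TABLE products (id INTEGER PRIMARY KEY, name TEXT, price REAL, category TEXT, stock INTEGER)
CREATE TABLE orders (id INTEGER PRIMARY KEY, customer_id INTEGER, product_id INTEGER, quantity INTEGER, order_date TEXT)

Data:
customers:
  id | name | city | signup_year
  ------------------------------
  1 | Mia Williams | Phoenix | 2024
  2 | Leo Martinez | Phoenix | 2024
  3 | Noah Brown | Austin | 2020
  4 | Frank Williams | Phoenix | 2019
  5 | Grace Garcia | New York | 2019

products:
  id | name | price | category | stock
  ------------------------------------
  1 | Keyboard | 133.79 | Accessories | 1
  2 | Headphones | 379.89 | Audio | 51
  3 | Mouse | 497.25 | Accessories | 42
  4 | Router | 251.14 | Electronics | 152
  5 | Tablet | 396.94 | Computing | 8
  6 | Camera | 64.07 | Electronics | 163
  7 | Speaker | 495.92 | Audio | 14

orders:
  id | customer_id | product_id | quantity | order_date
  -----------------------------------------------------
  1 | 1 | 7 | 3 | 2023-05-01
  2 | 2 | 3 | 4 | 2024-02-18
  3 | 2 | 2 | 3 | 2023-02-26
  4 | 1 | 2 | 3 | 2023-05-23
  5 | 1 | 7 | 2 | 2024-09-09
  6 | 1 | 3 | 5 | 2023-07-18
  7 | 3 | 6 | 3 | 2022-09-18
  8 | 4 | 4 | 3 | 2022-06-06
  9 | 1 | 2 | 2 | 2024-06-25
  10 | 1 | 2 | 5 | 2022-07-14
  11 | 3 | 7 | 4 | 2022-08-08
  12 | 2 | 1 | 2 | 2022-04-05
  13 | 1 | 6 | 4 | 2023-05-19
SELECT c.id, p.name AS customer, c.quantity FROM orders c JOIN customers p ON c.customer_id = p.id ORDER BY c.quantity ASC

Execution result:
id | customer | quantity
5 | Mia Williams | 2
9 | Mia Williams | 2
12 | Leo Martinez | 2
1 | Mia Williams | 3
3 | Leo Martinez | 3
4 | Mia Williams | 3
7 | Noah Brown | 3
8 | Frank Williams | 3
2 | Leo Martinez | 4
11 | Noah Brown | 4
13 | Mia Williams | 4
6 | Mia Williams | 5
10 | Mia Williams | 5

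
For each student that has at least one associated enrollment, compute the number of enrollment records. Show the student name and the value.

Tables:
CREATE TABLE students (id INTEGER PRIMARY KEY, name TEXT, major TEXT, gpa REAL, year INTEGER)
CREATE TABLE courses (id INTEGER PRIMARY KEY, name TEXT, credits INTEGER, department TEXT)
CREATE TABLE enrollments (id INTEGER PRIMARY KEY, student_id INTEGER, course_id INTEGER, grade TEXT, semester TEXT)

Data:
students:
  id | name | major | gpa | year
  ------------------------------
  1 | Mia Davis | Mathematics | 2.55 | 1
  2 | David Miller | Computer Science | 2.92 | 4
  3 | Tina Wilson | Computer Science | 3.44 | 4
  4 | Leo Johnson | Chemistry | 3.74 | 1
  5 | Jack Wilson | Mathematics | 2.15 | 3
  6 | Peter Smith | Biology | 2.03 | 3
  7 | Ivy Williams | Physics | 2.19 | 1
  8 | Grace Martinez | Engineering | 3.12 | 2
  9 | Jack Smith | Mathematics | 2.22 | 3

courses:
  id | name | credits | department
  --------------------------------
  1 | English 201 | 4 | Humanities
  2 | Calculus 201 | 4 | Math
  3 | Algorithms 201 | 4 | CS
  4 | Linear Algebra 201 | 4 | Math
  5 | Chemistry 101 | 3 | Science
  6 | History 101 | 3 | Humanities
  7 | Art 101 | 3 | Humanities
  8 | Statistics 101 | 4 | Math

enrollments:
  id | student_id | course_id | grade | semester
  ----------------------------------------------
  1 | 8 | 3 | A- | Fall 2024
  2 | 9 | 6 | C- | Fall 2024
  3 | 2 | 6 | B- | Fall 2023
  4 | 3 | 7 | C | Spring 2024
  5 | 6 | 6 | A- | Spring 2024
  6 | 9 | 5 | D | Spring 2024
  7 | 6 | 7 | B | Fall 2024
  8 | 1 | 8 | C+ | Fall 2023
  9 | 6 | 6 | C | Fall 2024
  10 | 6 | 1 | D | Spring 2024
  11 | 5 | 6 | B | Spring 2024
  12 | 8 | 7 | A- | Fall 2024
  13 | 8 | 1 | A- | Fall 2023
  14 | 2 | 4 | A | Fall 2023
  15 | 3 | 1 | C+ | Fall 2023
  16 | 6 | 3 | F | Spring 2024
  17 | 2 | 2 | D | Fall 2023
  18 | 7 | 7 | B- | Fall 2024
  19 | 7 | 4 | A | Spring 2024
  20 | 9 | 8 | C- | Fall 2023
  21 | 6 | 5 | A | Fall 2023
SELECT p.name, COUNT(*) AS n FROM enrollments c JOIN students p ON c.student_id = p.id GROUP BY p.id, p.name

Execution result:
name | n
Mia Davis | 1
David Miller | 3
Tina Wilson | 2
Jack Wilson | 1
Peter Smith | 6
Ivy Williams | 2
Grace Martinez | 3
Jack Smith | 3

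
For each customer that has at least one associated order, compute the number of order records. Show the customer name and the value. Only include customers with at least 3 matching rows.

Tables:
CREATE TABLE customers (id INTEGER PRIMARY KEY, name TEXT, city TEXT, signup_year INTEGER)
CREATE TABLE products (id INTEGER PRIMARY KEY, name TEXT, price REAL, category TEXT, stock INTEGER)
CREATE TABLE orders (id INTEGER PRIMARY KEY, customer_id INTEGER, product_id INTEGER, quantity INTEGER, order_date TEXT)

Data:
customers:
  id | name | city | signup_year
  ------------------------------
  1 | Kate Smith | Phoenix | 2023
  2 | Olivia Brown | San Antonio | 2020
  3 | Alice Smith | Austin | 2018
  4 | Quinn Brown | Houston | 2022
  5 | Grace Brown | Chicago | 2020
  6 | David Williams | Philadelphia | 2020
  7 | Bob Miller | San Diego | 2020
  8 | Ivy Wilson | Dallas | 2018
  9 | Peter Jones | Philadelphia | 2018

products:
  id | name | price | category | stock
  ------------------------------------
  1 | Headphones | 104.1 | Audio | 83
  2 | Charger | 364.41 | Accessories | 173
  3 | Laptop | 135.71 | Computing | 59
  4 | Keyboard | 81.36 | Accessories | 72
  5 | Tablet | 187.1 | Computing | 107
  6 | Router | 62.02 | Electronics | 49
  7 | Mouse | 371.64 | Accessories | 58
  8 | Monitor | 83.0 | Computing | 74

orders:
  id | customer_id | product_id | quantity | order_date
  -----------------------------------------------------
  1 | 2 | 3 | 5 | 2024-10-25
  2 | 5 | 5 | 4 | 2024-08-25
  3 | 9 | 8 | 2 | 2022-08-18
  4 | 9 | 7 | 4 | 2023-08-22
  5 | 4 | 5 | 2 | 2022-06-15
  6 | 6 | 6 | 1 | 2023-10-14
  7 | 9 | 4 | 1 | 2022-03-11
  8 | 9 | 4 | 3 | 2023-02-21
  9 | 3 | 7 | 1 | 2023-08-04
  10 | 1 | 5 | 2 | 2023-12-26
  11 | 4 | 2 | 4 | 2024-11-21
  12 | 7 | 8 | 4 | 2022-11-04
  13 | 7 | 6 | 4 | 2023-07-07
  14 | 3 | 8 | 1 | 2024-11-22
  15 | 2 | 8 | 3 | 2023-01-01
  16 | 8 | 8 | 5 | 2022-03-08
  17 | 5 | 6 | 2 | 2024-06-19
SELECT p.name, COUNT(*) AS n FROM orders c JOIN customers p ON c.customer_id = p.id GROUP BY p.id, p.name HAVING COUNT(*) >= 3

Execution result:
name | n
Peter Jones | 4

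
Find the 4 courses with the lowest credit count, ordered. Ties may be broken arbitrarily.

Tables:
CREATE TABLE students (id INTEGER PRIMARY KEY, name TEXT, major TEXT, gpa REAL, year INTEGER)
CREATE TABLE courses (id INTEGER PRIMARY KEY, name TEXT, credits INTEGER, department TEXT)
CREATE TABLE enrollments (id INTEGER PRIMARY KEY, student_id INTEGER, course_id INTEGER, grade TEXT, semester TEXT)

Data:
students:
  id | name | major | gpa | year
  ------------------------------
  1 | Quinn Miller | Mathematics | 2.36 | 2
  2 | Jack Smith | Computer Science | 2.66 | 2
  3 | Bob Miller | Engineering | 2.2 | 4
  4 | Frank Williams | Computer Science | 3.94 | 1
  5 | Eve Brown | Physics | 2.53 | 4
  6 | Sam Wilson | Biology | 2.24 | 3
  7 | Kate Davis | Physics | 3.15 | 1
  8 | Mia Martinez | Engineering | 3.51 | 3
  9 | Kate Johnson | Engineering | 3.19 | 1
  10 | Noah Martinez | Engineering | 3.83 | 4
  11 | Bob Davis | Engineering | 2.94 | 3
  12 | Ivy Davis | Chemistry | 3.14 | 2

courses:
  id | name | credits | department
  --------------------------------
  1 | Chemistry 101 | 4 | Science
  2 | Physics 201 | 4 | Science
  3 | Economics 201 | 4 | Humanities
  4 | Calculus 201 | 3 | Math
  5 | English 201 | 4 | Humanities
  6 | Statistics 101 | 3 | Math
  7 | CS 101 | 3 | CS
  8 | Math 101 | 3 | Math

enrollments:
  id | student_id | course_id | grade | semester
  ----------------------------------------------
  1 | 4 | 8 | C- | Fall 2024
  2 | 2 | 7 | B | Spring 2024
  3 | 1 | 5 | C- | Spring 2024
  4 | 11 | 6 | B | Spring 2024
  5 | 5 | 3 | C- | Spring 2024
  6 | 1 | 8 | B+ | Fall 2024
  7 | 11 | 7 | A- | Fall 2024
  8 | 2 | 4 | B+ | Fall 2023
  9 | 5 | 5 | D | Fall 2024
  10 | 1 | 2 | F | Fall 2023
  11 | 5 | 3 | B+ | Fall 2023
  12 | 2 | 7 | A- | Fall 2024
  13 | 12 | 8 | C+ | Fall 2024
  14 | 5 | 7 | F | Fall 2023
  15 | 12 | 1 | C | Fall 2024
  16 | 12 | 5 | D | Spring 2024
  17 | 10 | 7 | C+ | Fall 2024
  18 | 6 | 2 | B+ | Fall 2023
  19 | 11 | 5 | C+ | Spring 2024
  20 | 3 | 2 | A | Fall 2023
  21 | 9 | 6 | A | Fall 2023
SELECT name, credits FROM courses ORDER BY credits ASC LIMIT 4

Execution result:
name | credits
Calculus 201 | 3
Statistics 101 | 3
CS 101 | 3
Math 101 | 3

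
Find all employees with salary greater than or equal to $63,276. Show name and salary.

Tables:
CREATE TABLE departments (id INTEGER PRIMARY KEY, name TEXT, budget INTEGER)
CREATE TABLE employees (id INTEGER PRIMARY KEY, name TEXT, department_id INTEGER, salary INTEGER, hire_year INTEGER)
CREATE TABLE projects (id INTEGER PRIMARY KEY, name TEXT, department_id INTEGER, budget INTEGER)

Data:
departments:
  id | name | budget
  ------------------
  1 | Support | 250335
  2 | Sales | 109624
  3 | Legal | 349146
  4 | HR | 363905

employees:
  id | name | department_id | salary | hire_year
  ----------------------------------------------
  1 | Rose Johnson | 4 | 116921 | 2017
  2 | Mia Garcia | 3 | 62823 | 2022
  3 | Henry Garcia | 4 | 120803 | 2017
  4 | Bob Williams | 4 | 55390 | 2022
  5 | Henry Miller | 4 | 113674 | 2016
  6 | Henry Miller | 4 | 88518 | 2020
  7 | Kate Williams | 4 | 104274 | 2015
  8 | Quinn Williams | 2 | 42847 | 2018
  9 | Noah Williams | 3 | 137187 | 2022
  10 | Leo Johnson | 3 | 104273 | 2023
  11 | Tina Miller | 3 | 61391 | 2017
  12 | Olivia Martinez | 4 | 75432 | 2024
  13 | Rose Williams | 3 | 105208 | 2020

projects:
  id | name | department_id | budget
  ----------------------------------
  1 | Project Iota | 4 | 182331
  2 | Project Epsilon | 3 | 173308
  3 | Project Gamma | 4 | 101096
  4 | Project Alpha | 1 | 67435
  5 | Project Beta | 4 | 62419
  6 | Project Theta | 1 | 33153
SELECT name, salary FROM employees WHERE salary >= 63276

Execution result:
name | salary
Rose Johnson | 116921
Henry Garcia | 120803
Henry Miller | 113674
Henry Miller | 88518
Kate Williams | 104274
Noah Williams | 137187
Leo Johnson | 104273
Olivia Martinez | 75432
Rose Williams | 105208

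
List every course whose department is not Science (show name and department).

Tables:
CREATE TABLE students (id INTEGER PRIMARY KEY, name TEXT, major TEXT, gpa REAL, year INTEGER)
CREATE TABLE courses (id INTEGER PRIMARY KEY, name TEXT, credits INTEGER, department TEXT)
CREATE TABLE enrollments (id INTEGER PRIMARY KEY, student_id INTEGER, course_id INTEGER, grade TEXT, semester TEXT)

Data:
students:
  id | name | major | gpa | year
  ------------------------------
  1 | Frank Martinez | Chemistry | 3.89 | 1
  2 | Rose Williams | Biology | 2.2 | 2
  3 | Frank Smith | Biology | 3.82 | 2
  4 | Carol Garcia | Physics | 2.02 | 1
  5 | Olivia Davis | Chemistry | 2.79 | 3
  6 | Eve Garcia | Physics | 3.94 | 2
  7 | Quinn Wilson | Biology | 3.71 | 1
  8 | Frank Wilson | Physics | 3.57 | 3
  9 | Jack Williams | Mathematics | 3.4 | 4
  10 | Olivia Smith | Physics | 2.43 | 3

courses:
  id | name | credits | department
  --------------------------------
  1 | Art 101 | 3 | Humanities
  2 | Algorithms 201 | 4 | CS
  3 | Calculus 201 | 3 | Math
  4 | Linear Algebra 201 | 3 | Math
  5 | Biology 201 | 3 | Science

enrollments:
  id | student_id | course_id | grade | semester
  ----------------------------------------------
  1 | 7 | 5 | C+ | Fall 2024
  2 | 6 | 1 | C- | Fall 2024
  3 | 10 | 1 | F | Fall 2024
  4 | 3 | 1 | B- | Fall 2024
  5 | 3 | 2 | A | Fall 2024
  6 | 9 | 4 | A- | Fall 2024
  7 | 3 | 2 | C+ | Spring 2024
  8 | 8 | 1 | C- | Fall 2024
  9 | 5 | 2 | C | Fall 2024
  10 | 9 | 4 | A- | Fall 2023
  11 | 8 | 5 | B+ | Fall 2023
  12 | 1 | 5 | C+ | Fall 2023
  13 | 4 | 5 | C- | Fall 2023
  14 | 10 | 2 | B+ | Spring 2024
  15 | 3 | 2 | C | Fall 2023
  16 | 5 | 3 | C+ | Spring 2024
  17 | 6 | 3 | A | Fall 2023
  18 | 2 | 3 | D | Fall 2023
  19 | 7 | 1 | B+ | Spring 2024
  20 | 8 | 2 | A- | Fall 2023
SELECT name, department FROM courses WHERE department <> 'Science'

Execution result:
name | department
Art 101 | Humanities
Algorithms 201 | CS
Calculus 201 | Math
Linear Algebra 201 | Math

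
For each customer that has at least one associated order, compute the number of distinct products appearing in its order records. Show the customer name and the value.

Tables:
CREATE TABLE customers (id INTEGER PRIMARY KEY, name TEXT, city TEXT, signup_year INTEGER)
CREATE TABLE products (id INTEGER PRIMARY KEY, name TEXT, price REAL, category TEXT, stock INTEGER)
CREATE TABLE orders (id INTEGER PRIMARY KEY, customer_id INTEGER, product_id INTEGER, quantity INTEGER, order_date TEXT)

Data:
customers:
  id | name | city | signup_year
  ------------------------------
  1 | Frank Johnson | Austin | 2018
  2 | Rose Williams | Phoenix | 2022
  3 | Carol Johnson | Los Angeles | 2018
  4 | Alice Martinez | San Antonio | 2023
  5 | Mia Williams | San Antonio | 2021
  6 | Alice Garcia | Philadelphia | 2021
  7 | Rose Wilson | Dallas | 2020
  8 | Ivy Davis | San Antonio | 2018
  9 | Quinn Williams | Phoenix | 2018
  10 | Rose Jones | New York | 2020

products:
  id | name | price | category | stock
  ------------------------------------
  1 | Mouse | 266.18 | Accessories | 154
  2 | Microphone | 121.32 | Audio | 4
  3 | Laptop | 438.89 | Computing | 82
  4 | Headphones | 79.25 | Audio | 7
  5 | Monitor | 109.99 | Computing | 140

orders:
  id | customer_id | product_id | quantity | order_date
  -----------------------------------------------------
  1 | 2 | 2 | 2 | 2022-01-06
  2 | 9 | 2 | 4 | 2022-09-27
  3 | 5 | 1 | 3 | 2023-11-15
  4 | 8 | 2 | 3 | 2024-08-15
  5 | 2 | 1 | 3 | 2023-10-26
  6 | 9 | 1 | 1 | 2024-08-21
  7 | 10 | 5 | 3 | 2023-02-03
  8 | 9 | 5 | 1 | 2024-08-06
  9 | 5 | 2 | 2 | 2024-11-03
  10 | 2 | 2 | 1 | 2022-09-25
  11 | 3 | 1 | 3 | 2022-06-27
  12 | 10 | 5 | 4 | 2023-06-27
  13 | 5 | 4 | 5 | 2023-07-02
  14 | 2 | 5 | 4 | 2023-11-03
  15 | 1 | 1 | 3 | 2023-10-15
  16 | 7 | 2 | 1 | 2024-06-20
SELECT p.name, COUNT(DISTINCT c.product_id) AS distinct_product_count FROM orders c JOIN customers p ON c.customer_id = p.id GROUP BY p.id, p.name

Execution result:
name | distinct_product_count
Frank Johnson | 1
Rose Williams | 3
Carol Johnson | 1
Mia Williams | 3
Rose Wilson | 1
Ivy Davis | 1
Quinn Williams | 3
Rose Jones | 1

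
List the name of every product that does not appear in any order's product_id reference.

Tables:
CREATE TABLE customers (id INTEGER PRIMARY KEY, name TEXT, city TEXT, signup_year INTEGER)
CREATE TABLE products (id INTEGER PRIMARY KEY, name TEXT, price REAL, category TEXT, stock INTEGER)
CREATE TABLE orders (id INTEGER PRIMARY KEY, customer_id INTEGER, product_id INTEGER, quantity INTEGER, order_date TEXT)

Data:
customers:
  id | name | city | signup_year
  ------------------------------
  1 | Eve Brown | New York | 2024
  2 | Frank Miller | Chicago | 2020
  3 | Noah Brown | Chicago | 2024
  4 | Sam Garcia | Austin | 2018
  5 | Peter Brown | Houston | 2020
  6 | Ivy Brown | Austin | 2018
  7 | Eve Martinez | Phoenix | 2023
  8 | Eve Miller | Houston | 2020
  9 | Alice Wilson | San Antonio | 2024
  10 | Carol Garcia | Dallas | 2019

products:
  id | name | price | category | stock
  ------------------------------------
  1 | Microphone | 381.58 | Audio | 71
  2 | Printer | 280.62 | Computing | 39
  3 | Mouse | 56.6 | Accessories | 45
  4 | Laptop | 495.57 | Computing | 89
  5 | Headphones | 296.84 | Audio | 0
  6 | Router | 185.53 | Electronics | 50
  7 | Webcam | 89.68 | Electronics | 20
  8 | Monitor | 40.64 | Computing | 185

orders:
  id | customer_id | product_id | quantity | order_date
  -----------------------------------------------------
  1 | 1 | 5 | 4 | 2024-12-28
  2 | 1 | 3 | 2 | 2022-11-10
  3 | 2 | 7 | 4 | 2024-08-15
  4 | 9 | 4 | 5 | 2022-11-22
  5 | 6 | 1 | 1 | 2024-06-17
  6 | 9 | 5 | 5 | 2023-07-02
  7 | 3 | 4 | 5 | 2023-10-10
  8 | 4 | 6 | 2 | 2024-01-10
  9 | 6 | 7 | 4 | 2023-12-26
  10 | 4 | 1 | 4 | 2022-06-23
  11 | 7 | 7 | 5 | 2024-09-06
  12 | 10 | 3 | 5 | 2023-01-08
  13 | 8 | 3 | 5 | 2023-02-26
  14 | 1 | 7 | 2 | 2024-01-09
SELECT p.name FROM products p LEFT JOIN orders c ON c.product_id = p.id WHERE c.id IS NULL

Execution result:
name
Printer
Monitor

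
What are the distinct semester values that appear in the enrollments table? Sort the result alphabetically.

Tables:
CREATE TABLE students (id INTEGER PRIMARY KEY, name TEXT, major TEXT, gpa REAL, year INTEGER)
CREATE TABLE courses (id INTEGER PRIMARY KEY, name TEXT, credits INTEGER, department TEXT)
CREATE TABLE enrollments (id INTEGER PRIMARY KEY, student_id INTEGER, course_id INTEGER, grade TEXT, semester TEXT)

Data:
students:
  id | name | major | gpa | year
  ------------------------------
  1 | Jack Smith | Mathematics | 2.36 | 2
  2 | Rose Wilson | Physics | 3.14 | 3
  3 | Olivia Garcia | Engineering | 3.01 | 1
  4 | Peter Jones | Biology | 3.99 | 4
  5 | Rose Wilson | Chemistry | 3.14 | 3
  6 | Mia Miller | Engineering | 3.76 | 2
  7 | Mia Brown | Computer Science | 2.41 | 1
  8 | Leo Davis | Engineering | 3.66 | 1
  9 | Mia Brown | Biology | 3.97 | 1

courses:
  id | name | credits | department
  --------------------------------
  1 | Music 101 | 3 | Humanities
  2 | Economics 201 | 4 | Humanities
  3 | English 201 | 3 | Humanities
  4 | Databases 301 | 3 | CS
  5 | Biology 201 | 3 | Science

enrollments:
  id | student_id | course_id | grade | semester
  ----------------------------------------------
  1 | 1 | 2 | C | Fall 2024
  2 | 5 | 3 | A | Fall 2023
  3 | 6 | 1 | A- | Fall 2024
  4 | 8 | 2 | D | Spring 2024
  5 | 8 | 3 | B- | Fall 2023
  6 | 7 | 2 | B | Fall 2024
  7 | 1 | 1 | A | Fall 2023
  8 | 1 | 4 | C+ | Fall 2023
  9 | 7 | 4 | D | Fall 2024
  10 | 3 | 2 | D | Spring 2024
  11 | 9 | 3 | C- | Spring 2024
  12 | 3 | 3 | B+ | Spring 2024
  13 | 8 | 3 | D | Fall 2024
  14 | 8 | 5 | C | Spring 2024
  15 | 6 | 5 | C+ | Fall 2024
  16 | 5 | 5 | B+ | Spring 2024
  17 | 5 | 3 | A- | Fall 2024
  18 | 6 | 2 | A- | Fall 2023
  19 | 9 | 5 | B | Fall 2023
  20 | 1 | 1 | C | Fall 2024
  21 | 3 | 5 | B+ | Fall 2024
SELECT DISTINCT semester FROM enrollments ORDER BY semester

Execution result:
semester
Fall 2023
Fall 2024
Spring 2024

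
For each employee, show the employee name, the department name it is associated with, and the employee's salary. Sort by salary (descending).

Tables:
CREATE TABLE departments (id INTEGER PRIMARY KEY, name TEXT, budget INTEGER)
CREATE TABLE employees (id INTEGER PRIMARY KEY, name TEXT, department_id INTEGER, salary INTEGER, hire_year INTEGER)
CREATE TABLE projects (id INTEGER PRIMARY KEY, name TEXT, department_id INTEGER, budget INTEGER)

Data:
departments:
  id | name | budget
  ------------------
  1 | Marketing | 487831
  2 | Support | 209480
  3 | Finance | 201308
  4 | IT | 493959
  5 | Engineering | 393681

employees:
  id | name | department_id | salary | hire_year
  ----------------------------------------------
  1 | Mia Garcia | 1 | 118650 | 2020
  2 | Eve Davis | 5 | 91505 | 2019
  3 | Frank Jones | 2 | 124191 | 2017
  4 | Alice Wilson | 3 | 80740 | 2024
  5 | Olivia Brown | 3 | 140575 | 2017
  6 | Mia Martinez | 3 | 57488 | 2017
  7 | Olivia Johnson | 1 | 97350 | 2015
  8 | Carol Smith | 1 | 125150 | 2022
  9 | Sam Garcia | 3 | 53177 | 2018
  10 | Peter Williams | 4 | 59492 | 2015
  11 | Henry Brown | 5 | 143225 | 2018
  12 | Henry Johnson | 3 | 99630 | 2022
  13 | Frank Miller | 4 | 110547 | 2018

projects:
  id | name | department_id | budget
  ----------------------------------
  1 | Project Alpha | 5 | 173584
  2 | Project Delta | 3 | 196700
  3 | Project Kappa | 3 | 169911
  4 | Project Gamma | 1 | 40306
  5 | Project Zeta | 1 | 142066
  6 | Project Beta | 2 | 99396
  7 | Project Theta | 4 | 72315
SELECT c.name, p.name AS department, c.salary FROM employees c JOIN departments p ON c.department_id = p.id ORDER BY c.salary DESC

Execution result:
name | department | salary
Henry Brown | Engineering | 143225
Olivia Brown | Finance | 140575
Carol Smith | Marketing | 125150
Frank Jones | Support | 124191
Mia Garcia | Marketing | 118650
Frank Miller | IT | 110547
Henry Johnson | Finance | 99630
Olivia Johnson | Marketing | 97350
Eve Davis | Engineering | 91505
Alice Wilson | Finance | 80740
Peter Williams | IT | 59492
Mia Martinez | Finance | 57488
Sam Garcia | Finance | 53177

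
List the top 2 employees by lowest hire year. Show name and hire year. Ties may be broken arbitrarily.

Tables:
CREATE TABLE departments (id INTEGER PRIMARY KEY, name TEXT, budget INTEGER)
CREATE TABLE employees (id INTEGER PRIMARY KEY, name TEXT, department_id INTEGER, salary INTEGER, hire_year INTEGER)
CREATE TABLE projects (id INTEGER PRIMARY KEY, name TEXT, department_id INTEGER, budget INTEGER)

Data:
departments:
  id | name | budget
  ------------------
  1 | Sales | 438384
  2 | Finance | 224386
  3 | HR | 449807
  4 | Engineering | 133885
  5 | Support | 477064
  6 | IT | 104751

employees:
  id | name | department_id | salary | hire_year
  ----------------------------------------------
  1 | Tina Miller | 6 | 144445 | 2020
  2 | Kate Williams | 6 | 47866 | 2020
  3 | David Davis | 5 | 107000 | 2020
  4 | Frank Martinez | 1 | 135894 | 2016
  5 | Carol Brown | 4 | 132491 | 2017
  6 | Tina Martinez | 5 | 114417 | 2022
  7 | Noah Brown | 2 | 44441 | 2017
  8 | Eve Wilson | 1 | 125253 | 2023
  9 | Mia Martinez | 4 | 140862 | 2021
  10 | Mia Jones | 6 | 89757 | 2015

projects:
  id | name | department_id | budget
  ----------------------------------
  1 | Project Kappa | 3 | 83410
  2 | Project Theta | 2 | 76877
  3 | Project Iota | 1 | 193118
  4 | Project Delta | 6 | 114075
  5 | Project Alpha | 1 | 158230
SELECT name, hire_year FROM employees ORDER BY hire_year ASC LIMIT 2

Execution result:
name | hire_year
Mia Jones | 2015
Frank Martinez | 2016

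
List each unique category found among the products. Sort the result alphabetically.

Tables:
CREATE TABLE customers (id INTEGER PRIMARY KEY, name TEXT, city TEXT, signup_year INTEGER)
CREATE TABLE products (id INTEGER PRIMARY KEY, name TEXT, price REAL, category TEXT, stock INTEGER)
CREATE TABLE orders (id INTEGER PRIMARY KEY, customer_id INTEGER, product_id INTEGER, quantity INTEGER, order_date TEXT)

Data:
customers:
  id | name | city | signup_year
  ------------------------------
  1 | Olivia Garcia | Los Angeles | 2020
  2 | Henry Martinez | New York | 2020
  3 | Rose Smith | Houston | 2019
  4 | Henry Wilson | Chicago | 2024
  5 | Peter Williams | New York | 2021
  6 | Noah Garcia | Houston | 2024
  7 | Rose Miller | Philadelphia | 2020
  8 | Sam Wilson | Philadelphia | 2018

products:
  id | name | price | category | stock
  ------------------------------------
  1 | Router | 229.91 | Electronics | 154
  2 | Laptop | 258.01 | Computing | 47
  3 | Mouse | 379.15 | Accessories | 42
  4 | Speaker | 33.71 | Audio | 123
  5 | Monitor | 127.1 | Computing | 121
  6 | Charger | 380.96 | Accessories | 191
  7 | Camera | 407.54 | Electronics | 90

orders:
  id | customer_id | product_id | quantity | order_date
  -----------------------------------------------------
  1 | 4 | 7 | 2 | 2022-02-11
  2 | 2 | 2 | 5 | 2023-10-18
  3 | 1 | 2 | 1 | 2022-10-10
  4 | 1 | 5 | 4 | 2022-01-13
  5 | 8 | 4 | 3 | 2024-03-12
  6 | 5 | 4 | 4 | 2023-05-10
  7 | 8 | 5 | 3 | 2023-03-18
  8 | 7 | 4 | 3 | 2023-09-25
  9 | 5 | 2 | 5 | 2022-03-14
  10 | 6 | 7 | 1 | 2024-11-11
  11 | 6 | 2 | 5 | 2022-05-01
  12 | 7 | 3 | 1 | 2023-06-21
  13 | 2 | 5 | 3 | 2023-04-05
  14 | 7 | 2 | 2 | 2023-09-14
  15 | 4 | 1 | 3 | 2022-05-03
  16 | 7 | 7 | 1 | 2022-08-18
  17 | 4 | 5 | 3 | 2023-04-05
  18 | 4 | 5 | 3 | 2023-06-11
SELECT DISTINCT category FROM products ORDER BY category

Execution result:
category
Accessories
Audio
Computing
Electronics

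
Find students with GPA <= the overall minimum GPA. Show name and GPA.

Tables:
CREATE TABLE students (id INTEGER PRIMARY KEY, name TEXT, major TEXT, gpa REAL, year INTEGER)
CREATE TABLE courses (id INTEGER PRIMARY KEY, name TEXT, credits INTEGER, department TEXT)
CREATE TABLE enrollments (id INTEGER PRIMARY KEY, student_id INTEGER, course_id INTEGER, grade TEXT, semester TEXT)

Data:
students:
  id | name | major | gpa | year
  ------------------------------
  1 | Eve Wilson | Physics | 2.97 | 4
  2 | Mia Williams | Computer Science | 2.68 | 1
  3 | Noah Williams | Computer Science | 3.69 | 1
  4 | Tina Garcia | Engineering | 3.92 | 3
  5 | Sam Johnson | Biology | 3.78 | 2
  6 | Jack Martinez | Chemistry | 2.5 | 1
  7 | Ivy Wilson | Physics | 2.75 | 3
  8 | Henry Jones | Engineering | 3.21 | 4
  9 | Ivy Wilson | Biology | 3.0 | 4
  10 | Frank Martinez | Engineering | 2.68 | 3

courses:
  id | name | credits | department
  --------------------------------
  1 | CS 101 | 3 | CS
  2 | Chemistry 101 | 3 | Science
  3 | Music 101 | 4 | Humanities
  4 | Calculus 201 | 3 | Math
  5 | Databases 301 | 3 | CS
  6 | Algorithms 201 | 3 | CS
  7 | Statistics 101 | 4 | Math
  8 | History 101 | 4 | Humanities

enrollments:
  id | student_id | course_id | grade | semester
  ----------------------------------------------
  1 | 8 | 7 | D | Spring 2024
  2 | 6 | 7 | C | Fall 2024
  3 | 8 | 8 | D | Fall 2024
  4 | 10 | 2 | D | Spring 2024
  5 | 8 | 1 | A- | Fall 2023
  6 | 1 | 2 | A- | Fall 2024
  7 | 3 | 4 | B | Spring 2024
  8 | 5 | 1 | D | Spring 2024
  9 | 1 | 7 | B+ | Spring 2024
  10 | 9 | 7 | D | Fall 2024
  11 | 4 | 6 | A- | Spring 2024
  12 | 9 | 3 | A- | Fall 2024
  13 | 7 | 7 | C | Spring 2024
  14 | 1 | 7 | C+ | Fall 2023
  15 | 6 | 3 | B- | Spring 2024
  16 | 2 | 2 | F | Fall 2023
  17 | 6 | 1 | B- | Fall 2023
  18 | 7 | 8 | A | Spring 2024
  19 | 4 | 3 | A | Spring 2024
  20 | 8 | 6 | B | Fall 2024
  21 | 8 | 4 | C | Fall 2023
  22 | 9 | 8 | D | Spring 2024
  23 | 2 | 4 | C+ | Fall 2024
SELECT name, gpa FROM students WHERE gpa <= (SELECT MIN(gpa) FROM students)

Execution result:
name | gpa
Jack Martinez | 2.50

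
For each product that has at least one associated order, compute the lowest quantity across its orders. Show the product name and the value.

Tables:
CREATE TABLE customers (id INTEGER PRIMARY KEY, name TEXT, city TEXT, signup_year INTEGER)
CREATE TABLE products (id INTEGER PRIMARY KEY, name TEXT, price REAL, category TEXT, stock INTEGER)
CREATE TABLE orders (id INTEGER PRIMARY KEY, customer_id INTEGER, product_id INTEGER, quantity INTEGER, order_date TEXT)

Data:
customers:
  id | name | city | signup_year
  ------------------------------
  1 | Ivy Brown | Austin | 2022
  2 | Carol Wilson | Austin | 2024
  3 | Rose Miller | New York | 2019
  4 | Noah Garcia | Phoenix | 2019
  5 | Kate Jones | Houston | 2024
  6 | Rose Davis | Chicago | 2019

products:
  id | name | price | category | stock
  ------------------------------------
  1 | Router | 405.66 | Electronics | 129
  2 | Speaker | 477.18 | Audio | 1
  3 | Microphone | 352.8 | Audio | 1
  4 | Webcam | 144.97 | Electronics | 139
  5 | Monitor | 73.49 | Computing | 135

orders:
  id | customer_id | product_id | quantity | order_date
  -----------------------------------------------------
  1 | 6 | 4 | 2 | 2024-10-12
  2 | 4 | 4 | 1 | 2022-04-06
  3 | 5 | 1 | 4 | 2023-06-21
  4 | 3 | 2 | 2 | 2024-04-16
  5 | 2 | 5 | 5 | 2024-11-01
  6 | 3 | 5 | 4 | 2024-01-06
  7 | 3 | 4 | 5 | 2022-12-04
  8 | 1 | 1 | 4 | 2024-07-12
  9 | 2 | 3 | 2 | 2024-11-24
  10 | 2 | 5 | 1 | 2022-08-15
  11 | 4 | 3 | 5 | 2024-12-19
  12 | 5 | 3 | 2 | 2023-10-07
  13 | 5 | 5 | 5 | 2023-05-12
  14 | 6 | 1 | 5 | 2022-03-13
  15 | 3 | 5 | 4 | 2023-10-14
SELECT p.name, MIN(c.quantity) AS min_quantity FROM orders c JOIN products p ON c.product_id = p.id GROUP BY p.id, p.name

Execution result:
name | min_quantity
Router | 4
Speaker | 2
Microphone | 2
Webcam | 1
Monitor | 1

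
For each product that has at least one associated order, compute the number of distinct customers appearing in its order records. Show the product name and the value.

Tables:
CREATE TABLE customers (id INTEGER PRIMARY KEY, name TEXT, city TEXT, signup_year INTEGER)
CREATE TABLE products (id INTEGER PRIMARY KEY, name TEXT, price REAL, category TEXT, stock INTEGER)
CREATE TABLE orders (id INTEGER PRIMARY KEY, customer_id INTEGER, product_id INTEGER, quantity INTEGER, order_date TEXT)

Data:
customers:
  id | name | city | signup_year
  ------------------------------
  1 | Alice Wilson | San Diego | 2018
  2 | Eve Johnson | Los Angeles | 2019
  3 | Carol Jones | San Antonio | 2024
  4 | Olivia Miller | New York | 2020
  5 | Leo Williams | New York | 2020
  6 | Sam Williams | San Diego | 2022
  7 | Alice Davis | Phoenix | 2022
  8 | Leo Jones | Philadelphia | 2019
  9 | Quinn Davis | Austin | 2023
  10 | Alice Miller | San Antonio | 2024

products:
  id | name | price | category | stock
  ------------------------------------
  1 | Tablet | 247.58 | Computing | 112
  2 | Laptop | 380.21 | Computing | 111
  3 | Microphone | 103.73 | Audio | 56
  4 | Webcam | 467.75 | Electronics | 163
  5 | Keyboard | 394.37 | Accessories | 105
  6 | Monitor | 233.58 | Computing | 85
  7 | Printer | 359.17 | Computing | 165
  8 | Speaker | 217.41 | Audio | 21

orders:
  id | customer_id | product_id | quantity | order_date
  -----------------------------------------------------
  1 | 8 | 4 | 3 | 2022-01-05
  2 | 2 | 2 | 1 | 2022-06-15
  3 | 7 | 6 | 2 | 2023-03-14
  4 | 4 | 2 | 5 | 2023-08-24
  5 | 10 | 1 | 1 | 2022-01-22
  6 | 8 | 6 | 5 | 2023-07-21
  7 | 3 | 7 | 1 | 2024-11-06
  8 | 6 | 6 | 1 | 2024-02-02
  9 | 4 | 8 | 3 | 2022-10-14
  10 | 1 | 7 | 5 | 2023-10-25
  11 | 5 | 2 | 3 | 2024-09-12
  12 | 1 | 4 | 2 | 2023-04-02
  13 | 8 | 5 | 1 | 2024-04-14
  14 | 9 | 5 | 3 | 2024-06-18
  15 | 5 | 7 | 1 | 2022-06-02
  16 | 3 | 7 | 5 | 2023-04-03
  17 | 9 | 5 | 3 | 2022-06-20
SELECT p.name, COUNT(DISTINCT c.customer_id) AS distinct_customer_count FROM orders c JOIN products p ON c.product_id = p.id GROUP BY p.id, p.name

Execution result:
name | distinct_customer_count
Tablet | 1
Laptop | 3
Webcam | 2
Keyboard | 2
Monitor | 3
Printer | 3
Speaker | 1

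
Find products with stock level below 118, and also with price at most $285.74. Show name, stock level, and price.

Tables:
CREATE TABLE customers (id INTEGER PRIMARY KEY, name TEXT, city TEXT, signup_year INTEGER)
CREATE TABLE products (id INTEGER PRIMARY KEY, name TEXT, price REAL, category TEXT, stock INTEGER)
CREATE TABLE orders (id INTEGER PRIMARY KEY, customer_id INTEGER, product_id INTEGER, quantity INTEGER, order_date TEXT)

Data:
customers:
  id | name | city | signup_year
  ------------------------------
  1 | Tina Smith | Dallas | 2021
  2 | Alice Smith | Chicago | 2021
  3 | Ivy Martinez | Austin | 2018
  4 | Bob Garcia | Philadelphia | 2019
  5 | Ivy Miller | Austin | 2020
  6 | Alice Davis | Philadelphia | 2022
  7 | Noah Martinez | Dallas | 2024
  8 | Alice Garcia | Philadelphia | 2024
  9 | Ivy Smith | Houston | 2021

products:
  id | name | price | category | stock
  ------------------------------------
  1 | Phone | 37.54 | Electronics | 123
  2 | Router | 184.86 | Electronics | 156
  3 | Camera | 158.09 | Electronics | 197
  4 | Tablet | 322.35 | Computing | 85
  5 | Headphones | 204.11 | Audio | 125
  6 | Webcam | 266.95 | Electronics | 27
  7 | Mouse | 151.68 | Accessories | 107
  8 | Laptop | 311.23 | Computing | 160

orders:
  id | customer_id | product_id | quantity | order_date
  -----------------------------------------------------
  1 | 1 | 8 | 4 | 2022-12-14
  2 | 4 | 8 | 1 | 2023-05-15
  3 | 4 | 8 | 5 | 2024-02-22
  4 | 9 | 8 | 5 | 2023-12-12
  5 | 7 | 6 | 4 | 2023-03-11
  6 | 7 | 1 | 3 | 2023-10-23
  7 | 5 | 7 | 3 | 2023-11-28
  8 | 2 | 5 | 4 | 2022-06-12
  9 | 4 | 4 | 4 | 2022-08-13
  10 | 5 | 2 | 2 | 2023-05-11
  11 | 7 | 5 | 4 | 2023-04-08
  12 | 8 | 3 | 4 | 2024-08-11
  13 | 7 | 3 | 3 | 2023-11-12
SELECT name, stock, price FROM products WHERE stock < 118 AND price <= 285.74

Execution result:
name | stock | price
Webcam | 27 | 266.95
Mouse | 107 | 151.68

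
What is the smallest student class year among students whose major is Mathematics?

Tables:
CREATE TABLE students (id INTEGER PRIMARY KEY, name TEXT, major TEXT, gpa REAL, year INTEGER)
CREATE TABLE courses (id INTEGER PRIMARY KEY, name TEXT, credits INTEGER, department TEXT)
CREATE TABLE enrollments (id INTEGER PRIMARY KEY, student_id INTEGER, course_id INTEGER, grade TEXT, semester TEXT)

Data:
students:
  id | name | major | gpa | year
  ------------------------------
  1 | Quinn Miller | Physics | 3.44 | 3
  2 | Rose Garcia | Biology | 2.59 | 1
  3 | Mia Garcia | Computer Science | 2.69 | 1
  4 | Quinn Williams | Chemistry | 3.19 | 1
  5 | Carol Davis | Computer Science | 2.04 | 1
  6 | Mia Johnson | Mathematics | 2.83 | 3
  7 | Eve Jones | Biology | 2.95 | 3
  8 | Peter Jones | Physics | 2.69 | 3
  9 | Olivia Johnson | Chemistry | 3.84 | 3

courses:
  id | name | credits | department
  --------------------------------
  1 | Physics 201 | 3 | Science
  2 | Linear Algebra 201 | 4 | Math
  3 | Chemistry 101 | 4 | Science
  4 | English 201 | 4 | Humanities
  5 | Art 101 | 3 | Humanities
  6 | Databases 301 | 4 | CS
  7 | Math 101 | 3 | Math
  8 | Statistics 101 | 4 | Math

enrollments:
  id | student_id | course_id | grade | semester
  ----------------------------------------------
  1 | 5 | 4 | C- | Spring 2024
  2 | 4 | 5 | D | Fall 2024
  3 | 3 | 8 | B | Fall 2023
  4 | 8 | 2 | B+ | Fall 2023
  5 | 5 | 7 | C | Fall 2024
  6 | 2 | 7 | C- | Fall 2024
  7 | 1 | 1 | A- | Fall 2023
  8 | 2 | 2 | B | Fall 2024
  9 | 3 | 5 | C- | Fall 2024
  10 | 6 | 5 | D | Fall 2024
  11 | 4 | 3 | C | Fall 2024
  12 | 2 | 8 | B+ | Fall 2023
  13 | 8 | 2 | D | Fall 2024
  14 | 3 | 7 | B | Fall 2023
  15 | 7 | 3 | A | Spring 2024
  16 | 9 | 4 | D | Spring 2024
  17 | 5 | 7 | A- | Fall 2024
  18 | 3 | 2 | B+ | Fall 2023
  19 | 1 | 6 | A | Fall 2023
SELECT MIN(year) FROM students WHERE major = 'Mathematics'

Execution result:
3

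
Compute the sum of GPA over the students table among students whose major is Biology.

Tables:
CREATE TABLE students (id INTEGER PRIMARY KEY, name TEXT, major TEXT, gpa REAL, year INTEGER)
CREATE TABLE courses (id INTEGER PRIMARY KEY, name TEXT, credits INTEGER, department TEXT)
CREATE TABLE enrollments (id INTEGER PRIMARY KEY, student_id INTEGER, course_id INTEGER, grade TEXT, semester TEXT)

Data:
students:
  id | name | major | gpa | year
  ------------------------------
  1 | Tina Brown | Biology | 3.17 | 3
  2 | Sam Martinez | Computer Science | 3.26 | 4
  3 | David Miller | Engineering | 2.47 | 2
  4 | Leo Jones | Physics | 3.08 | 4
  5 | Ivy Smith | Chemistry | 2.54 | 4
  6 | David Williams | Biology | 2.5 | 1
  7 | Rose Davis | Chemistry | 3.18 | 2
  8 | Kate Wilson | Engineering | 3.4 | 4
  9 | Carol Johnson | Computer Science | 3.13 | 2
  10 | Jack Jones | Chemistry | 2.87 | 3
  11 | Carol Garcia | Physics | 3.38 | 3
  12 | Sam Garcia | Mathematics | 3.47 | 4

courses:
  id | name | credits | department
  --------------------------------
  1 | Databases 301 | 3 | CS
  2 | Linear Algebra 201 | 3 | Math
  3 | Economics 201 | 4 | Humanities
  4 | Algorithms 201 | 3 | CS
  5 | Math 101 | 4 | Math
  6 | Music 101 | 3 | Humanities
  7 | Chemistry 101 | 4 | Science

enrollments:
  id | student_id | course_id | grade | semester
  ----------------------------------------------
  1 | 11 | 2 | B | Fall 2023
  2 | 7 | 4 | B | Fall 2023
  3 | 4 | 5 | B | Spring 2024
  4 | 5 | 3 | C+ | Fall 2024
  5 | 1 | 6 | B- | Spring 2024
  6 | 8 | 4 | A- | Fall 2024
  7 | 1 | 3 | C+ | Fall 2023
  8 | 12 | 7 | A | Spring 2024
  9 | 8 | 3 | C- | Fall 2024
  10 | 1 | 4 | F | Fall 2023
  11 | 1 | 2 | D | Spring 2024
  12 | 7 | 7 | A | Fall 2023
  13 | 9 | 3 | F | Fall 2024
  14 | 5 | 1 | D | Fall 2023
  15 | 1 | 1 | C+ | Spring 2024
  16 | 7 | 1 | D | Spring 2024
SELECT SUM(gpa) FROM students WHERE major = 'Biology'

Execution result:
5.67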